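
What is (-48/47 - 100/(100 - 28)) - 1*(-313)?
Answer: 262759/846 ≈ 310.59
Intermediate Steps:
(-48/47 - 100/(100 - 28)) - 1*(-313) = (-48*1/47 - 100/72) + 313 = (-48/47 - 100*1/72) + 313 = (-48/47 - 25/18) + 313 = -2039/846 + 313 = 262759/846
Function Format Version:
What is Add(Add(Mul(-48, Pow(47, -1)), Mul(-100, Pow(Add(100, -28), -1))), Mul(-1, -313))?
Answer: Rational(262759, 846) ≈ 310.59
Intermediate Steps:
Add(Add(Mul(-48, Pow(47, -1)), Mul(-100, Pow(Add(100, -28), -1))), Mul(-1, -313)) = Add(Add(Mul(-48, Rational(1, 47)), Mul(-100, Pow(72, -1))), 313) = Add(Add(Rational(-48, 47), Mul(-100, Rational(1, 72))), 313) = Add(Add(Rational(-48, 47), Rational(-25, 18)), 313) = Add(Rational(-2039, 846), 313) = Rational(262759, 846)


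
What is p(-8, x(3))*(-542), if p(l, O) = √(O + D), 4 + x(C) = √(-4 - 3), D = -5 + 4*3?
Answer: -542*√(3 + I*√7) ≈ -1014.0 - 383.25*I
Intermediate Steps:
D = 7 (D = -5 + 12 = 7)
x(C) = -4 + I*√7 (x(C) = -4 + √(-4 - 3) = -4 + √(-7) = -4 + I*√7)
p(l, O) = √(7 + O) (p(l, O) = √(O + 7) = √(7 + O))
p(-8, x(3))*(-542) = √(7 + (-4 + I*√7))*(-542) = √(3 + I*√7)*(-542) = -542*√(3 + I*√7)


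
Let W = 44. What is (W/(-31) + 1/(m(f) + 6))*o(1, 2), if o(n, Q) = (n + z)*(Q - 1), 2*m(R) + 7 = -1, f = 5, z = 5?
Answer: -171/31 ≈ -5.5161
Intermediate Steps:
m(R) = -4 (m(R) = -7/2 + (1/2)*(-1) = -7/2 - 1/2 = -4)
o(n, Q) = (-1 + Q)*(5 + n) (o(n, Q) = (n + 5)*(Q - 1) = (5 + n)*(-1 + Q) = (-1 + Q)*(5 + n))
(W/(-31) + 1/(m(f) + 6))*o(1, 2) = (44/(-31) + 1/(-4 + 6))*(-5 - 1*1 + 5*2 + 2*1) = (44*(-1/31) + 1/2)*(-5 - 1 + 10 + 2) = (-44/31 + 1/2)*6 = -57/62*6 = -171/31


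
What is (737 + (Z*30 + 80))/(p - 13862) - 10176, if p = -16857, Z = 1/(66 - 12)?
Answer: -216413558/21267 ≈ -10176.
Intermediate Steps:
Z = 1/54 ≈ 0.018519
(737 + (Z*30 + 80))/(p - 13862) - 10176 = (737 + ((1/54)*30 + 80))/(-16857 - 13862) - 10176 = (737 + (5/9 + 80))/(-30719) - 10176 = (737 + 725/9)*(-1/30719) - 10176 = (7358/9)*(-1/30719) - 10176 = -566/21267 - 10176 = -216413558/21267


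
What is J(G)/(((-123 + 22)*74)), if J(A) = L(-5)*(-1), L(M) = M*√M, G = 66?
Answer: -5*I*√5/7474 ≈ -0.0014959*I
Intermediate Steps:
L(M) = M^(3/2)
J(A) = 5*I*√5 (J(A) = (-5)^(3/2)*(-1) = -5*I*√5*(-1) = 5*I*√5)
J(G)/(((-123 + 22)*74)) = (5*I*√5)/(((-123 + 22)*74)) = (5*I*√5)/((-101*74)) = (5*I*√5)/(-7474) = (5*I*√5)*(-1/7474) = -5*I*√5/7474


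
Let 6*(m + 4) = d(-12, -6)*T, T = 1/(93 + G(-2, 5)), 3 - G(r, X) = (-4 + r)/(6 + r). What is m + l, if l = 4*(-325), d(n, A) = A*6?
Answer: -84764/65 ≈ -1304.1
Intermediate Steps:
G(r, X) = 3 - (-4 + r)/(6 + r)
d(n, A) = 6*A
T = 2/195 (T = 1/(93 + 2*(11 - 2)/(6 - 2)) = 1/(93 + 2*9/4) = 1/(93 + 2*(¼)*9) = 1/(93 + 9/2) = 1/(195/2) = 2/195 ≈ 0.010256)
l = -1300
m = -264/65 (m = -4 + ((6*(-6))*(2/195))/6 = -4 + (-36*2/195)/6 = -4 + (⅙)*(-24/65) = -4 - 4/65 = -264/65 ≈ -4.0615)
m + l = -264/65 - 1300 = -84764/65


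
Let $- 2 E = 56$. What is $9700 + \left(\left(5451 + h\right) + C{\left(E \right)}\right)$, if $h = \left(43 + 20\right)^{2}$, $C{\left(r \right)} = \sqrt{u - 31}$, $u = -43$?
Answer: $19120 + i \sqrt{74} \approx 19120.0 + 8.6023 i$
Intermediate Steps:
$E = -28$ ($E = \left(- \frac{1}{2}\right) 56 = -28$)
$C{\left(r \right)} = i \sqrt{74}$ ($C{\left(r \right)} = \sqrt{-43 - 31} = \sqrt{-74} = i \sqrt{74}$)
$h = 3969$ ($h = 63^{2} = 3969$)
$9700 + \left(\left(5451 + h\right) + C{\left(E \right)}\right) = 9700 + \left(\left(5451 + 3969\right) + i \sqrt{74}\right) = 9700 + \left(9420 + i \sqrt{74}\right) = 19120 + i \sqrt{74}$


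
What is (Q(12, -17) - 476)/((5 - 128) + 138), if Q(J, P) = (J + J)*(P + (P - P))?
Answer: -884/15 ≈ -58.933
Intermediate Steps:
Q(J, P) = 2*J*P (Q(J, P) = (2*J)*(P + 0) = (2*J)*P = 2*J*P)
(Q(12, -17) - 476)/((5 - 128) + 138) = (2*12*(-17) - 476)/((5 - 128) + 138) = (-408 - 476)/(-123 + 138) = -884/15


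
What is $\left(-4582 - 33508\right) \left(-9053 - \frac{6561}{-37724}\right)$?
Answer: $\frac{6504035305495}{18862} \approx 3.4482 \cdot 10^{8}$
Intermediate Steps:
$\left(-4582 - 33508\right) \left(-9053 - \frac{6561}{-37724}\right) = - 38090 \left(-9053 - - \frac{6561}{37724}\right) = - 38090 \left(-9053 + \frac{6561}{37724}\right) = \left(-38090\right) \left(- \frac{341508811}{37724}\right) = \frac{6504035305495}{18862}$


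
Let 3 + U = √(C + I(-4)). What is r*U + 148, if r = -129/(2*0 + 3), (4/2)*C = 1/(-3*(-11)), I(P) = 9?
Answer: 277 - 43*√39270/66 ≈ 147.89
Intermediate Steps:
C = 1/66 (C = 1/(2*((-3*(-11)))) = (½)/33 = (½)*(1/33) = 1/66 ≈ 0.015152)
r = -43 (r = -129/(0 + 3) = -129/3 = -129*⅓ = -43)
U = -3 + √39270/66 (U = -3 + √(1/66 + 9) = -3 + √(595/66) = -3 + √39270/66 ≈ 0.0025242)
r*U + 148 = -43*(-3 + √39270/66) + 148 = (129 - 43*√39270/66) + 148 = 277 - 43*√39270/66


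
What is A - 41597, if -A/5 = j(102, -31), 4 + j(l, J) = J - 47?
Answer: -41187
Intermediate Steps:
j(l, J) = -51 + J (j(l, J) = -4 + (J - 47) = -4 + (-47 + J) = -51 + J)
A = 410 (A = -5*(-51 - 31) = -5*(-82) = 410)
A - 41597 = 410 - 41597 = -41187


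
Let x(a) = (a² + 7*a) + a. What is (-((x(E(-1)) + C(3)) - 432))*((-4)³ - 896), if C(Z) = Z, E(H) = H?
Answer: -418560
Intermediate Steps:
x(a) = a² + 8*a
(-((x(E(-1)) + C(3)) - 432))*((-4)³ - 896) = (-((-(8 - 1) + 3) - 432))*((-4)³ - 896) = (-((-1*7 + 3) - 432))*(-64 - 896) = -((-7 + 3) - 432)*(-960) = -(-4 - 432)*(-960) = -1*(-436)*(-960) = 436*(-960) = -418560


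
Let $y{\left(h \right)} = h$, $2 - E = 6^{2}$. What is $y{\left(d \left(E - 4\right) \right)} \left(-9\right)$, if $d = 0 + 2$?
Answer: $684$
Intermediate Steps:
$d = 2$
$E = -34$ ($E = 2 - 6^{2} = 2 - 36 = -34$)
$y{\left(d \left(E - 4\right) \right)} \left(-9\right) = 2 \left(-34 - 4\right) \left(-9\right) = 2 \left(-38\right) \left(-9\right) = \left(-76\right) \left(-9\right) = 684$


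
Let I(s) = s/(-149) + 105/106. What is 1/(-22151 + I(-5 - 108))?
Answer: -15794/349825271 ≈ -4.5148e-5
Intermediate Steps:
I(s) = 105/106 - s/149 (I(s) = s*(-1/149) + 105*(1/106) = -s/149 + 105/106 = 105/106 - s/149)
1/(-22151 + I(-5 - 108)) = 1/(-22151 + (105/106 - (-5 - 108)/149)) = 1/(-22151 + (105/106 - 1/149*(-113))) = 1/(-22151 + (105/106 + 113/149)) = 1/(-22151 + 27623/15794) = 1/(-349825271/15794) = -15794/349825271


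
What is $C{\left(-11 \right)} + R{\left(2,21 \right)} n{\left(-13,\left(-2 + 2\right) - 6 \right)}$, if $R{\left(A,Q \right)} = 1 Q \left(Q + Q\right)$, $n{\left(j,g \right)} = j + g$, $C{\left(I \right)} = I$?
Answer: $-16769$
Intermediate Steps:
$n{\left(j,g \right)} = g + j$
$R{\left(A,Q \right)} = 2 Q^{2}$ ($R{\left(A,Q \right)} = Q 2 Q = 2 Q^{2}$)
$C{\left(-11 \right)} + R{\left(2,21 \right)} n{\left(-13,\left(-2 + 2\right) - 6 \right)} = -11 + 2 \cdot 21^{2} \left(\left(\left(-2 + 2\right) - 6\right) - 13\right) = -11 + 2 \cdot 441 \left(\left(0 - 6\right) - 13\right) = -11 + 882 \left(-6 - 13\right) = -11 + 882 \left(-19\right) = -11 - 16758 = -16769$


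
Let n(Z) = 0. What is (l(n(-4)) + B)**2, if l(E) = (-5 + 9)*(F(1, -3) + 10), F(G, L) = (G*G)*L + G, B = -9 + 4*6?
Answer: 2209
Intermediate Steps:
B = 15 (B = -9 + 24 = 15)
F(G, L) = G + L*G**2 (F(G, L) = G**2*L + G = L*G**2 + G = G + L*G**2)
l(E) = 32 (l(E) = (-5 + 9)*(1*(1 + 1*(-3)) + 10) = 4*(1*(1 - 3) + 10) = 4*(1*(-2) + 10) = 4*(-2 + 10) = 4*8 = 32)
(l(n(-4)) + B)**2 = (32 + 15)**2 = 47**2 = 2209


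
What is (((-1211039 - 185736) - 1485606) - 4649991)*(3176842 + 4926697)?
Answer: -61038870264508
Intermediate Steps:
(((-1211039 - 185736) - 1485606) - 4649991)*(3176842 + 4926697) = ((-1396775 - 1485606) - 4649991)*8103539 = (-2882381 - 4649991)*8103539 = -7532372*8103539 = -61038870264508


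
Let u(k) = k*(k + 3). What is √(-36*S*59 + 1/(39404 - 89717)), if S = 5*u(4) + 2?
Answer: I*√763489878684465/50313 ≈ 549.19*I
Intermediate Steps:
u(k) = k*(3 + k)
S = 142 (S = 5*(4*(3 + 4)) + 2 = 5*(4*7) + 2 = 5*28 + 2 = 140 + 2 = 142)
√(-36*S*59 + 1/(39404 - 89717)) = √(-36*142*59 + 1/(39404 - 89717)) = √(-5112*59 + 1/(-50313)) = √(-301608 - 1/50313) = √(-15174803305/50313) = I*√763489878684465/50313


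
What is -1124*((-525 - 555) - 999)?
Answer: 2336796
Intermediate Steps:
-1124*((-525 - 555) - 999) = -1124*(-1080 - 999) = -1124*(-2079) = 2336796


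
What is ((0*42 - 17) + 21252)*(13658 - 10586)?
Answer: 65233920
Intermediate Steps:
((0*42 - 17) + 21252)*(13658 - 10586) = ((0 - 17) + 21252)*3072 = (-17 + 21252)*3072 = 21235*3072 = 65233920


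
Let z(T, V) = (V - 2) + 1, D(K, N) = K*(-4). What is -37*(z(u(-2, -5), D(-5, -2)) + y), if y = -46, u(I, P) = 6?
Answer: 999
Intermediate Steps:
D(K, N) = -4*K
z(T, V) = -1 + V (z(T, V) = (-2 + V) + 1 = -1 + V)
-37*(z(u(-2, -5), D(-5, -2)) + y) = -37*((-1 - 4*(-5)) - 46) = -37*((-1 + 20) - 46) = -37*(19 - 46) = -37*(-27) = 999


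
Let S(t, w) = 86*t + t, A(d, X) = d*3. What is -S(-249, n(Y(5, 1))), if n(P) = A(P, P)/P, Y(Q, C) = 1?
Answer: 21663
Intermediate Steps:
A(d, X) = 3*d
n(P) = 3 (n(P) = (3*P)/P = 3)
S(t, w) = 87*t
-S(-249, n(Y(5, 1))) = -87*(-249) = -1*(-21663) = 21663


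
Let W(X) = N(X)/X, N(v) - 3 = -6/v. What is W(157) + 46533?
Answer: 1146992382/24649 ≈ 46533.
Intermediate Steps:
N(v) = 3 - 6/v
W(X) = (3 - 6/X)/X
W(157) + 46533 = 3*(-2 + 157)/157² + 46533 = 3*(1/24649)*155 + 46533 = 465/24649 + 46533 = 1146992382/24649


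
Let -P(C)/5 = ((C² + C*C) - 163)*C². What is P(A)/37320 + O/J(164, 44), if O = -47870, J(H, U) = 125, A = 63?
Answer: -903467/200 ≈ -4517.3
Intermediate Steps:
P(C) = -5*C²*(-163 + 2*C²) (P(C) = -5*((C² + C*C) - 163)*C² = -5*((C² + C²) - 163)*C² = -5*(2*C² - 163)*C² = -5*(-163 + 2*C²)*C² = -5*C²*(-163 + 2*C²))
P(A)/37320 + O/J(164, 44) = (63²*(815 - 10*63²))/37320 - 47870/125 = (3969*(815 - 10*3969))*(1/37320) - 47870*1/125 = (3969*(815 - 39690))*(1/37320) - 9574/25 = (3969*(-38875))*(1/37320) - 9574/25 = -154294875*1/37320 - 9574/25 = -33075/8 - 9574/25 = -903467/200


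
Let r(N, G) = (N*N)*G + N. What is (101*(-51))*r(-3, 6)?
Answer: -262701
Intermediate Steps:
r(N, G) = N + G*N² (r(N, G) = N²*G + N = G*N² + N = N + G*N²)
(101*(-51))*r(-3, 6) = (101*(-51))*(-3*(1 + 6*(-3))) = -(-15453)*(1 - 18) = -(-15453)*(-17) = -5151*51 = -262701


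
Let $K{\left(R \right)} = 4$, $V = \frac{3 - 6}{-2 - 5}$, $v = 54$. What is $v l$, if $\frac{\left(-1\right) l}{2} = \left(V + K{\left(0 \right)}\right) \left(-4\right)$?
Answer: $\frac{13392}{7} \approx 1913.1$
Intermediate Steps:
$V = \frac{3}{7}$ ($V = - \frac{3}{-7} = \left(-3\right) \left(- \frac{1}{7}\right) = \frac{3}{7} \approx 0.42857$)
$l = \frac{248}{7}$ ($l = - 2 \left(\frac{3}{7} + 4\right) \left(-4\right) = - 2 \cdot \frac{31}{7} \left(-4\right) = \left(-2\right) \left(- \frac{124}{7}\right) = \frac{248}{7} \approx 35.429$)
$v l = 54 \cdot \frac{248}{7} = \frac{13392}{7}$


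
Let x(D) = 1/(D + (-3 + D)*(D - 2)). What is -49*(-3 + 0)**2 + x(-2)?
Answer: -7937/18 ≈ -440.94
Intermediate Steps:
x(D) = 1/(D + (-3 + D)*(-2 + D))
-49*(-3 + 0)**2 + x(-2) = -49*(-3 + 0)**2 + 1/(6 + (-2)**2 - 4*(-2)) = -49*(-3)**2 + 1/(6 + 4 + 8) = -49*9 + 1/18 = -441 + 1/18 = -7937/18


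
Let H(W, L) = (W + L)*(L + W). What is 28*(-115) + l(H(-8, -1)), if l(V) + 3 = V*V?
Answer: 3338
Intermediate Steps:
H(W, L) = (L + W)**2 (H(W, L) = (L + W)*(L + W) = (L + W)**2)
l(V) = -3 + V**2 (l(V) = -3 + V*V = -3 + V**2)
28*(-115) + l(H(-8, -1)) = 28*(-115) + (-3 + ((-1 - 8)**2)**2) = -3220 + (-3 + ((-9)**2)**2) = -3220 + (-3 + 81**2) = -3220 + (-3 + 6561) = -3220 + 6558 = 3338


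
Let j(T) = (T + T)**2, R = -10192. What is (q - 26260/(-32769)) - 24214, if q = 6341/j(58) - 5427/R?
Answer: -1700171646792569/70219641492 ≈ -24212.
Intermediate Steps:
j(T) = 4*T**2 (j(T) = (2*T)**2 = 4*T**2)
q = 2150831/2142868 (q = 6341/((4*58**2)) - 5427/(-10192) = 6341/((4*3364)) - 5427*(-1/10192) = 6341/13456 + 5427/10192 = 2150831/2142868 ≈ 1.0037)
(q - 26260/(-32769)) - 24214 = (2150831/2142868 - 26260/(-32769)) - 24214 = (2150831/2142868 - 26260*(-1/32769)) - 24214 = (2150831/2142868 + 26260/32769) - 24214 = 126752294719/70219641492 - 24214 = -1700171646792569/70219641492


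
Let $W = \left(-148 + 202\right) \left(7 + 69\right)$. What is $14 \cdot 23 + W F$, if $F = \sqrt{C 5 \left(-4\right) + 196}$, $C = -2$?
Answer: $322 + 8208 \sqrt{59} \approx 63369.0$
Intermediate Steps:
$W = 4104$ ($W = 54 \cdot 76 = 4104$)
$F = 2 \sqrt{59}$ ($F = \sqrt{\left(-2\right) 5 \left(-4\right) + 196} = \sqrt{\left(-10\right) \left(-4\right) + 196} = \sqrt{40 + 196} = \sqrt{236} = 2 \sqrt{59} \approx 15.362$)
$14 \cdot 23 + W F = 14 \cdot 23 + 4104 \cdot 2 \sqrt{59} = 322 + 8208 \sqrt{59}$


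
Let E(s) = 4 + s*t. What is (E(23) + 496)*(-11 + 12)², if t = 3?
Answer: 569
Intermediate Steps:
E(s) = 4 + 3*s (E(s) = 4 + s*3 = 4 + 3*s)
(E(23) + 496)*(-11 + 12)² = ((4 + 3*23) + 496)*(-11 + 12)² = ((4 + 69) + 496)*1² = (73 + 496)*1 = 569*1 = 569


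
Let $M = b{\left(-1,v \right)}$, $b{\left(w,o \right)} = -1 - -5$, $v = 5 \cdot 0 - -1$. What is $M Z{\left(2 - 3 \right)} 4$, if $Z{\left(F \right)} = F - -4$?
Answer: $48$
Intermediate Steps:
$Z{\left(F \right)} = 4 + F$ ($Z{\left(F \right)} = F + 4 = 4 + F$)
$v = 1$ ($v = 0 + 1 = 1$)
$b{\left(w,o \right)} = 4$ ($b{\left(w,o \right)} = -1 + 5 = 4$)
$M = 4$
$M Z{\left(2 - 3 \right)} 4 = 4 \left(4 + \left(2 - 3\right)\right) 4 = 4 \left(4 - 1\right) 4 = 4 \cdot 3 \cdot 4 = 12 \cdot 4 = 48$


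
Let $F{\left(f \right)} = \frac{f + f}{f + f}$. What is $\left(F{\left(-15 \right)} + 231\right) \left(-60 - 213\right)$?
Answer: $-63336$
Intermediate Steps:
$F{\left(f \right)} = 1$ ($F{\left(f \right)} = \frac{2 f}{2 f} = 2 f \frac{1}{2 f} = 1$)
$\left(F{\left(-15 \right)} + 231\right) \left(-60 - 213\right) = \left(1 + 231\right) \left(-60 - 213\right) = 232 \left(-273\right) = -63336$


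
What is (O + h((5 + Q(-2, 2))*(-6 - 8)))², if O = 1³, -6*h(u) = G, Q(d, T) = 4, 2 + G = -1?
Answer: 9/4 ≈ 2.2500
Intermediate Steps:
G = -3 (G = -2 - 1 = -3)
h(u) = ½ (h(u) = -⅙*(-3) = ½)
O = 1
(O + h((5 + Q(-2, 2))*(-6 - 8)))² = (1 + ½)² = (3/2)² = 9/4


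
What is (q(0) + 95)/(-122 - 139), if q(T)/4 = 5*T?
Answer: -95/261 ≈ -0.36398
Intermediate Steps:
q(T) = 20*T (q(T) = 4*(5*T) = 20*T)
(q(0) + 95)/(-122 - 139) = (20*0 + 95)/(-122 - 139) = (0 + 95)/(-261) = 95*(-1/261) = -95/261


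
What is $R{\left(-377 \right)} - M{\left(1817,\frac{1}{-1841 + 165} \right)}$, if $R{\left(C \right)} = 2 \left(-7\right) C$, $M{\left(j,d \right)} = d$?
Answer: $\frac{8845929}{1676} \approx 5278.0$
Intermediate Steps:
$R{\left(C \right)} = - 14 C$
$R{\left(-377 \right)} - M{\left(1817,\frac{1}{-1841 + 165} \right)} = \left(-14\right) \left(-377\right) - \frac{1}{-1841 + 165} = 5278 - \frac{1}{-1676} = 5278 - - \frac{1}{1676} = 5278 + \frac{1}{1676} = \frac{8845929}{1676}$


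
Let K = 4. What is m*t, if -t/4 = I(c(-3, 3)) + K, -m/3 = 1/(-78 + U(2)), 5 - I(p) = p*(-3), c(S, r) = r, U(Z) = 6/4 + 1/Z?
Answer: -54/19 ≈ -2.8421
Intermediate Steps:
U(Z) = 3/2 + 1/Z (U(Z) = 6*(1/4) + 1/Z = 3/2 + 1/Z)
I(p) = 5 + 3*p (I(p) = 5 - p*(-3) = 5 - (-3)*p = 5 + 3*p)
m = 3/76 (m = -3/(-78 + (3/2 + 1/2)) = -3/(-78 + 2) = -3/(-76) = -3*(-1/76) = 3/76 ≈ 0.039474)
t = -72 (t = -4*((5 + 3*3) + 4) = -4*((5 + 9) + 4) = -4*(14 + 4) = -4*18 = -72)
m*t = (3/76)*(-72) = -54/19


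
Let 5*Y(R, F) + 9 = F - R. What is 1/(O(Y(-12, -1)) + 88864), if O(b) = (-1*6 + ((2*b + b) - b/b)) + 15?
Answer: 5/444366 ≈ 1.1252e-5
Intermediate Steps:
Y(R, F) = -9/5 - R/5 + F/5 (Y(R, F) = -9/5 + (F - R)/5 = -9/5 + (-R/5 + F/5) = -9/5 - R/5 + F/5)
O(b) = 8 + 3*b (O(b) = (-6 + (3*b - 1*1)) + 15 = (-6 + (3*b - 1)) + 15 = (-6 + (-1 + 3*b)) + 15 = (-7 + 3*b) + 15 = 8 + 3*b)
1/(O(Y(-12, -1)) + 88864) = 1/((8 + 3*(-9/5 - ⅕*(-12) + (⅕)*(-1))) + 88864) = 1/((8 + 3*(-9/5 + 12/5 - ⅕)) + 88864) = 1/((8 + 3*(⅖)) + 88864) = 1/((8 + 6/5) + 88864) = 1/(46/5 + 88864) = 1/(444366/5) = 5/444366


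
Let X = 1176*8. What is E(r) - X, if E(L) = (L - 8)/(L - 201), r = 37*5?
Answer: -150705/16 ≈ -9419.1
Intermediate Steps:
X = 9408
r = 185
E(L) = (-8 + L)/(-201 + L)
E(r) - X = (-8 + 185)/(-201 + 185) - 1*9408 = 177/(-16) - 9408 = -1/16*177 - 9408 = -177/16 - 9408 = -150705/16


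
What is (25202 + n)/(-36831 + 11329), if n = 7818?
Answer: -16510/12751 ≈ -1.2948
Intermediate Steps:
(25202 + n)/(-36831 + 11329) = (25202 + 7818)/(-36831 + 11329) = 33020/(-25502) = 33020*(-1/25502) = -16510/12751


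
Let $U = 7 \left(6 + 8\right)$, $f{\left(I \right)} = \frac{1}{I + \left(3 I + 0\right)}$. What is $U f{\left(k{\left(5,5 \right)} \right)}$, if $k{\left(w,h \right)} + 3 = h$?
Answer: $\frac{49}{4} \approx 12.25$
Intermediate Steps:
$k{\left(w,h \right)} = -3 + h$
$f{\left(I \right)} = \frac{1}{4 I}$ ($f{\left(I \right)} = \frac{1}{I + 3 I} = \frac{1}{4 I}$)
$U = 98$ ($U = 7 \cdot 14 = 98$)
$U f{\left(k{\left(5,5 \right)} \right)} = 98 \frac{1}{4 \left(-3 + 5\right)} = 98 \frac{1}{4 \cdot 2} = 98 \cdot \frac{1}{4} \cdot \frac{1}{2} = 98 \cdot \frac{1}{8} = \frac{49}{4}$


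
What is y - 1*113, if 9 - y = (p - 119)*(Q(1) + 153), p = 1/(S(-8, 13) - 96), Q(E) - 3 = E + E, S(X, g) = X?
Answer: 972375/52 ≈ 18700.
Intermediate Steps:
Q(E) = 3 + 2*E (Q(E) = 3 + (E + E) = 3 + 2*E)
p = -1/104 (p = 1/(-8 - 96) = 1/(-104) = -1/104 ≈ -0.0096154)
y = 978251/52 (y = 9 - (-1/104 - 119)*((3 + 2*1) + 153) = 9 - (-12377)*((3 + 2) + 153)/104 = 9 - (-12377)*(5 + 153)/104 = 9 - (-12377)*158/104 = 9 - 1*(-977783/52) = 9 + 977783/52 = 978251/52 ≈ 18813.)
y - 1*113 = 978251/52 - 1*113 = 978251/52 - 113 = 972375/52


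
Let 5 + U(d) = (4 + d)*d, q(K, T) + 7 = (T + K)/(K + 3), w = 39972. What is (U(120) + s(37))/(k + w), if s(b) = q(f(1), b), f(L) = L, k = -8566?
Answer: 29755/62812 ≈ 0.47372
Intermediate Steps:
q(K, T) = -7 + (K + T)/(3 + K) (q(K, T) = -7 + (T + K)/(K + 3) = -7 + (K + T)/(3 + K))
s(b) = -27/4 + b/4 (s(b) = (-21 + b - 6*1)/(3 + 1) = (-21 + b - 6)/4 = (-27 + b)/4 = -27/4 + b/4)
U(d) = -5 + d*(4 + d) (U(d) = -5 + (4 + d)*d = -5 + d*(4 + d))
(U(120) + s(37))/(k + w) = ((-5 + 120**2 + 4*120) + (-27/4 + (1/4)*37))/(-8566 + 39972) = ((-5 + 14400 + 480) + (-27/4 + 37/4))/31406 = (14875 + 5/2)*(1/31406) = (29755/2)*(1/31406) = 29755/62812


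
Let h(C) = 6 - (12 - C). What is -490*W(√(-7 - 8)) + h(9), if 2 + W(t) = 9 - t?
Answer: -3427 + 490*I*√15 ≈ -3427.0 + 1897.8*I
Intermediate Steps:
h(C) = -6 + C (h(C) = 6 + (-12 + C) = -6 + C)
W(t) = 7 - t (W(t) = -2 + (9 - t) = 7 - t)
-490*W(√(-7 - 8)) + h(9) = -490*(7 - √(-7 - 8)) + (-6 + 9) = -490*(7 - √(-15)) + 3 = -490*(7 - I*√15) + 3 = (-3430 + 490*I*√15) + 3 = -3427 + 490*I*√15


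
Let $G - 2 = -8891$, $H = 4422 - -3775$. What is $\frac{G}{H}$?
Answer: $- \frac{8889}{8197} \approx -1.0844$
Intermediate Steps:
$H = 8197$ ($H = 4422 + 3775 = 8197$)
$G = -8889$ ($G = 2 - 8891 = -8889$)
$\frac{G}{H} = - \frac{8889}{8197}$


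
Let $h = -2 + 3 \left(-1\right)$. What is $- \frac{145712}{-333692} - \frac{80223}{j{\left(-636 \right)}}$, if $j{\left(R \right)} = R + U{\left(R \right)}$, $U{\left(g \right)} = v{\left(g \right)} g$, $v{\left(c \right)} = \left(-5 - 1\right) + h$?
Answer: $- \frac{2153587083}{176856760} \approx -12.177$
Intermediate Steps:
$h = -5$ ($h = -2 - 3 = -5$)
$v{\left(c \right)} = -11$ ($v{\left(c \right)} = \left(-5 - 1\right) - 5 = -6 - 5 = -11$)
$U{\left(g \right)} = - 11 g$
$j{\left(R \right)} = - 10 R$ ($j{\left(R \right)} = R - 11 R = - 10 R$)
$- \frac{145712}{-333692} - \frac{80223}{j{\left(-636 \right)}} = - \frac{145712}{-333692} - \frac{80223}{\left(-10\right) \left(-636\right)} = \left(-145712\right) \left(- \frac{1}{333692}\right) - \frac{80223}{6360} = \frac{36428}{83423} - \frac{26741}{2120} = - \frac{2153587083}{176856760}$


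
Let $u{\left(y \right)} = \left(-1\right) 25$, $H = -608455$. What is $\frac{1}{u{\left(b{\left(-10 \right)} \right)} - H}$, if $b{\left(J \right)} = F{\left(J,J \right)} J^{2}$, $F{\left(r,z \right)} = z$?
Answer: $\frac{1}{608430} \approx 1.6436 \cdot 10^{-6}$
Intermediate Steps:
$b{\left(J \right)} = J^{3}$ ($b{\left(J \right)} = J J^{2} = J^{3}$)
$u{\left(y \right)} = -25$
$\frac{1}{u{\left(b{\left(-10 \right)} \right)} - H} = \frac{1}{-25 - -608455} = \frac{1}{-25 + 608455} = \frac{1}{608430}$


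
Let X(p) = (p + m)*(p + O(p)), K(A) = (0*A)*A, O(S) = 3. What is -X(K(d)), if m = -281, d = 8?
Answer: 843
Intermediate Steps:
K(A) = 0 (K(A) = 0*A = 0)
X(p) = (-281 + p)*(3 + p) (X(p) = (p - 281)*(p + 3) = (-281 + p)*(3 + p))
-X(K(d)) = -(-843 + 0² - 278*0) = -(-843 + 0 + 0) = -1*(-843) = 843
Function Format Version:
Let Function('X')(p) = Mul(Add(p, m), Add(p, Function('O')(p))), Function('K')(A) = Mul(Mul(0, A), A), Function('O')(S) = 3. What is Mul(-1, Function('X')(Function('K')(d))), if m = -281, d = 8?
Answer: 843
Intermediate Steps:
Function('K')(A) = 0 (Function('K')(A) = Mul(0, A) = 0)
Function('X')(p) = Mul(Add(-281, p), Add(3, p)) (Function('X')(p) = Mul(Add(p, -281), Add(p, 3)) = Mul(Add(-281, p), Add(3, p)))
Mul(-1, Function('X')(Function('K')(d))) = Mul(-1, Add(-843, Pow(0, 2), Mul(-278, 0))) = Mul(-1, Add(-843, 0, 0)) = Mul(-1, -843) = 843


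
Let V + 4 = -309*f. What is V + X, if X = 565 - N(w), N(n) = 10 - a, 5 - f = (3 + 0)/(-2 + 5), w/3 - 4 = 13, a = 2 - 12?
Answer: -695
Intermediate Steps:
a = -10
w = 51 (w = 12 + 3*13 = 12 + 39 = 51)
f = 4 (f = 5 - (3 + 0)/(-2 + 5) = 5 - 3/3 = 5 - 1*1 = 5 - 1 = 4)
V = -1240 (V = -4 - 309*4 = -4 - 1236 = -1240)
N(n) = 20 (N(n) = 10 - 1*(-10) = 10 + 10 = 20)
X = 545 (X = 565 - 1*20 = 565 - 20 = 545)
V + X = -1240 + 545 = -695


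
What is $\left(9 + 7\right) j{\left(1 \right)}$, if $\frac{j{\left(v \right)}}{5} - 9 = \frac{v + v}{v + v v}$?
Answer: $800$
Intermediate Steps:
$j{\left(v \right)} = 45 + \frac{10 v}{v + v^{2}}$ ($j{\left(v \right)} = 45 + 5 \frac{v + v}{v + v v} = 45 + 5 \frac{2 v}{v + v^{2}} = 45 + \frac{10 v}{v + v^{2}}$)
$\left(9 + 7\right) j{\left(1 \right)} = \left(9 + 7\right) \frac{5 \left(11 + 9 \cdot 1\right)}{1 + 1} = 16 \frac{5 \left(11 + 9\right)}{2} = 16 \cdot 5 \cdot \frac{1}{2} \cdot 20 = 16 \cdot 50 = 800$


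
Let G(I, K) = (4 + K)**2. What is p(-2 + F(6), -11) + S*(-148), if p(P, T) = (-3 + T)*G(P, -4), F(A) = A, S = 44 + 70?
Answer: -16872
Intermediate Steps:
S = 114
p(P, T) = 0 (p(P, T) = (-3 + T)*(4 - 4)**2 = (-3 + T)*0**2 = (-3 + T)*0 = 0)
p(-2 + F(6), -11) + S*(-148) = 0 + 114*(-148) = 0 - 16872 = -16872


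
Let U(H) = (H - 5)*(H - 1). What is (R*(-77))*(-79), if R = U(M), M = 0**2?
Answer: 30415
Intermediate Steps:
M = 0
U(H) = (-1 + H)*(-5 + H) (U(H) = (-5 + H)*(-1 + H) = (-1 + H)*(-5 + H))
R = 5 (R = 5 + 0**2 - 6*0 = 5 + 0 + 0 = 5)
(R*(-77))*(-79) = (5*(-77))*(-79) = -385*(-79) = 30415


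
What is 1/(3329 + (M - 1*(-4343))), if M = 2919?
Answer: 1/10591 ≈ 9.4420e-5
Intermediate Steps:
1/(3329 + (M - 1*(-4343))) = 1/(3329 + (2919 - 1*(-4343))) = 1/(3329 + (2919 + 4343)) = 1/(3329 + 7262) = 1/10591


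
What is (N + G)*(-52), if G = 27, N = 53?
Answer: -4160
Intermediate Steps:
(N + G)*(-52) = (53 + 27)*(-52) = 80*(-52) = -4160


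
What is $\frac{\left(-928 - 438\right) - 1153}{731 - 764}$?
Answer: $\frac{229}{3} \approx 76.333$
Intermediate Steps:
$\frac{\left(-928 - 438\right) - 1153}{731 - 764} = \frac{-1366 - 1153}{-33} = \left(-2519\right) \left(- \frac{1}{33}\right) = \frac{229}{3}$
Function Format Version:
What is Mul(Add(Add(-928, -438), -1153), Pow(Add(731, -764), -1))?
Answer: Rational(229, 3) ≈ 76.333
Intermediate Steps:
Mul(Add(Add(-928, -438), -1153), Pow(Add(731, -764), -1)) = Mul(Add(-1366, -1153), Pow(-33, -1)) = Mul(-2519, Rational(-1, 33)) = Rational(229, 3)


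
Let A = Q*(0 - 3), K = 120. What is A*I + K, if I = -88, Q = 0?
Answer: 120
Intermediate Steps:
A = 0 (A = 0*(0 - 3) = 0*(-3) = 0)
A*I + K = 0*(-88) + 120 = 0 + 120 = 120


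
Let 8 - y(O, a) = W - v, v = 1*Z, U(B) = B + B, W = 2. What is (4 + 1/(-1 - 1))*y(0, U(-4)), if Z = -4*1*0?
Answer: 21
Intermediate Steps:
Z = 0 (Z = -4*0 = 0)
U(B) = 2*B
v = 0 (v = 1*0 = 0)
y(O, a) = 6 (y(O, a) = 8 - (2 - 1*0) = 8 - (2 + 0) = 8 - 1*2 = 8 - 2 = 6)
(4 + 1/(-1 - 1))*y(0, U(-4)) = (4 + 1/(-1 - 1))*6 = (4 + 1/(-2))*6 = (4 - ½)*6 = (7/2)*6 = 21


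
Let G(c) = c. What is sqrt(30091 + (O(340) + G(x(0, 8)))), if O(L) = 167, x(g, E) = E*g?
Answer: 123*sqrt(2) ≈ 173.95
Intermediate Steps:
sqrt(30091 + (O(340) + G(x(0, 8)))) = sqrt(30091 + (167 + 8*0)) = sqrt(30091 + (167 + 0)) = sqrt(30091 + 167) = sqrt(30258) = 123*sqrt(2)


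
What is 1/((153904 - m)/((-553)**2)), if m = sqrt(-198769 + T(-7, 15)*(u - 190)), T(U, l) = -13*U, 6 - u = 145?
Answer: 11766307084/5921667481 + 917427*I*sqrt(6353)/11843334962 ≈ 1.987 + 0.0061743*I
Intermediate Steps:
u = -139 (u = 6 - 1*145 = 6 - 145 = -139)
m = 6*I*sqrt(6353) (m = sqrt(-198769 + (-13*(-7))*(-139 - 190)) = sqrt(-198769 + 91*(-329)) = sqrt(-198769 - 29939) = sqrt(-228708) = 6*I*sqrt(6353) ≈ 478.23*I)
1/((153904 - m)/((-553)**2)) = 1/((153904 - 6*I*sqrt(6353))/((-553)**2)) = 1/((153904 - 6*I*sqrt(6353))/305809) = 1/((153904 - 6*I*sqrt(6353))*(1/305809)) = 1/(153904/305809 - 6*I*sqrt(6353)/305809)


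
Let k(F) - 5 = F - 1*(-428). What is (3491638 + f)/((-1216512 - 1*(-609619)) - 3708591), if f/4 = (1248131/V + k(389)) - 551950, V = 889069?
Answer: -572174409109/1918381522198 ≈ -0.29826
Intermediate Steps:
k(F) = 433 + F (k(F) = 5 + (F - 1*(-428)) = 5 + (F + 428) = 5 + (428 + F) = 433 + F)
f = -1959958286804/889069 (f = 4*((1248131/889069 + (433 + 389)) - 551950) = 4*((1248131*(1/889069) + 822) - 551950) = 4*((1248131/889069 + 822) - 551950) = 4*(732062849/889069 - 551950) = 4*(-489989571701/889069) = -1959958286804/889069 ≈ -2.2045e+6)
(3491638 + f)/((-1216512 - 1*(-609619)) - 3708591) = (3491638 - 1959958286804/889069)/((-1216512 - 1*(-609619)) - 3708591) = 1144348818218/(889069*((-1216512 + 609619) - 3708591)) = 1144348818218/(889069*(-606893 - 3708591)) = (1144348818218/889069)/(-4315484) = (1144348818218/889069)*(-1/4315484) = -572174409109/1918381522198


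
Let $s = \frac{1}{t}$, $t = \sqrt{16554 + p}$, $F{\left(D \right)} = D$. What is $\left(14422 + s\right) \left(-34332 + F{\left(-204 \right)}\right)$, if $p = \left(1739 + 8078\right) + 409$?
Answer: $-498078192 - \frac{17268 \sqrt{6695}}{6695} \approx -4.9808 \cdot 10^{8}$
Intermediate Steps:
$p = 10226$ ($p = 9817 + 409 = 10226$)
$t = 2 \sqrt{6695}$ ($t = \sqrt{16554 + 10226} = \sqrt{26780} = 2 \sqrt{6695} \approx 163.65$)
$s = \frac{\sqrt{6695}}{13390}$ ($s = \frac{1}{2 \sqrt{6695}} = \frac{\sqrt{6695}}{13390} \approx 0.0061108$)
$\left(14422 + s\right) \left(-34332 + F{\left(-204 \right)}\right) = \left(14422 + \frac{\sqrt{6695}}{13390}\right) \left(-34332 - 204\right) = \left(14422 + \frac{\sqrt{6695}}{13390}\right) \left(-34536\right) = -498078192 - \frac{17268 \sqrt{6695}}{6695}$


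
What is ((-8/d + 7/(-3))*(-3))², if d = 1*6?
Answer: 121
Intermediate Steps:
d = 6
((-8/d + 7/(-3))*(-3))² = ((-8/6 + 7/(-3))*(-3))² = ((-8*⅙ + 7*(-⅓))*(-3))² = ((-4/3 - 7/3)*(-3))² = (-11/3*(-3))² = 11² = 121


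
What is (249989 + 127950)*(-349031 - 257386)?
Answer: -229188634563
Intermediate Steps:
(249989 + 127950)*(-349031 - 257386) = 377939*(-606417) = -229188634563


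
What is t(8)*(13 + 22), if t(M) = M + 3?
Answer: 385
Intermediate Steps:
t(M) = 3 + M
t(8)*(13 + 22) = (3 + 8)*(13 + 22) = 11*35 = 385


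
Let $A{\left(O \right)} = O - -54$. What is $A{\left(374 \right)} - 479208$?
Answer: $-478780$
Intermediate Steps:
$A{\left(O \right)} = 54 + O$ ($A{\left(O \right)} = O + 54 = 54 + O$)
$A{\left(374 \right)} - 479208 = \left(54 + 374\right) - 479208 = 428 - 479208 = -478780$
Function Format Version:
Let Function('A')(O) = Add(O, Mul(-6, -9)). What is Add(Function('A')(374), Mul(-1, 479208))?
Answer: -478780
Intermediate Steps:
Function('A')(O) = Add(54, O) (Function('A')(O) = Add(O, 54) = Add(54, O))
Add(Function('A')(374), Mul(-1, 479208)) = Add(Add(54, 374), Mul(-1, 479208)) = Add(428, -479208) = -478780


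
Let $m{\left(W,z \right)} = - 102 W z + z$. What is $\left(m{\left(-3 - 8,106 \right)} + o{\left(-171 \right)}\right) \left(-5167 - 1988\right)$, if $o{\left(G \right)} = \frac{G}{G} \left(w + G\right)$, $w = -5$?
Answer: $-850457610$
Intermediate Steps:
$o{\left(G \right)} = -5 + G$ ($o{\left(G \right)} = \frac{G}{G} \left(-5 + G\right) = 1 \left(-5 + G\right) = -5 + G$)
$m{\left(W,z \right)} = z - 102 W z$ ($m{\left(W,z \right)} = - 102 W z + z = z - 102 W z$)
$\left(m{\left(-3 - 8,106 \right)} + o{\left(-171 \right)}\right) \left(-5167 - 1988\right) = \left(106 \left(1 - 102 \left(-3 - 8\right)\right) - 176\right) \left(-5167 - 1988\right) = \left(106 \left(1 - 102 \left(-3 - 8\right)\right) - 176\right) \left(-7155\right) = \left(106 \left(1 - -1122\right) - 176\right) \left(-7155\right) = \left(106 \left(1 + 1122\right) - 176\right) \left(-7155\right) = \left(106 \cdot 1123 - 176\right) \left(-7155\right) = \left(119038 - 176\right) \left(-7155\right) = 118862 \left(-7155\right) = -850457610$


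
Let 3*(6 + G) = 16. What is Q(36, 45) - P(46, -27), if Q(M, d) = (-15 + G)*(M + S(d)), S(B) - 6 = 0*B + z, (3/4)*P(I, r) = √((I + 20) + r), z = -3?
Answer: -611 - 4*√39/3 ≈ -619.33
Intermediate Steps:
G = -⅔ (G = -6 + (⅓)*16 = -6 + 16/3 = -⅔ ≈ -0.66667)
P(I, r) = 4*√(20 + I + r)/3 (P(I, r) = 4*√((I + 20) + r)/3 = 4*√((20 + I) + r)/3 = 4*√(20 + I + r)/3)
S(B) = 3 (S(B) = 6 + (0*B - 3) = 6 + (0 - 3) = 6 - 3 = 3)
Q(M, d) = -47 - 47*M/3 (Q(M, d) = (-15 - ⅔)*(M + 3) = -47*(3 + M)/3 = -47 - 47*M/3)
Q(36, 45) - P(46, -27) = (-47 - 47/3*36) - 4*√(20 + 46 - 27)/3 = (-47 - 564) - 4*√39/3 = -611 - 4*√39/3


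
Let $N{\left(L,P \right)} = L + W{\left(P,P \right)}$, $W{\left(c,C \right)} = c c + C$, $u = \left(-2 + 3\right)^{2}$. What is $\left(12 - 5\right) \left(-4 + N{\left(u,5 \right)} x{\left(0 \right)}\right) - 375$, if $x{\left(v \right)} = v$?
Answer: $-403$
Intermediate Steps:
$u = 1$ ($u = 1^{2} = 1$)
$W{\left(c,C \right)} = C + c^{2}$ ($W{\left(c,C \right)} = c^{2} + C = C + c^{2}$)
$N{\left(L,P \right)} = L + P + P^{2}$ ($N{\left(L,P \right)} = L + \left(P + P^{2}\right) = L + P + P^{2}$)
$\left(12 - 5\right) \left(-4 + N{\left(u,5 \right)} x{\left(0 \right)}\right) - 375 = \left(12 - 5\right) \left(-4 + \left(1 + 5 + 5^{2}\right) 0\right) - 375 = 7 \left(-4 + \left(1 + 5 + 25\right) 0\right) - 375 = 7 \left(-4 + 31 \cdot 0\right) - 375 = 7 \left(-4 + 0\right) - 375 = 7 \left(-4\right) - 375 = -28 - 375 = -403$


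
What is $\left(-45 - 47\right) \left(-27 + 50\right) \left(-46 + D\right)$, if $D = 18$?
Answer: $59248$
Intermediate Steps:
$\left(-45 - 47\right) \left(-27 + 50\right) \left(-46 + D\right) = \left(-45 - 47\right) \left(-27 + 50\right) \left(-46 + 18\right) = \left(-92\right) 23 \left(-28\right) = \left(-2116\right) \left(-28\right) = 59248$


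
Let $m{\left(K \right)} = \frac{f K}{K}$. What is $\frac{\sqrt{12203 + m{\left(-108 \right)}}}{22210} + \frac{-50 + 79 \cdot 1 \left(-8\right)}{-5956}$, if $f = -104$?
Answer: $\frac{341}{2978} + \frac{\sqrt{12099}}{22210} \approx 0.11946$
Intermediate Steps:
$m{\left(K \right)} = -104$ ($m{\left(K \right)} = \frac{\left(-104\right) K}{K} = -104$)
$\frac{\sqrt{12203 + m{\left(-108 \right)}}}{22210} + \frac{-50 + 79 \cdot 1 \left(-8\right)}{-5956} = \frac{\sqrt{12203 - 104}}{22210} + \frac{-50 + 79 \cdot 1 \left(-8\right)}{-5956} = \sqrt{12099} \cdot \frac{1}{22210} + \left(-50 + 79 \left(-8\right)\right) \left(- \frac{1}{5956}\right) = \frac{\sqrt{12099}}{22210} + \left(-50 - 632\right) \left(- \frac{1}{5956}\right) = \frac{\sqrt{12099}}{22210} - - \frac{341}{2978} = \frac{\sqrt{12099}}{22210} + \frac{341}{2978} = \frac{341}{2978} + \frac{\sqrt{12099}}{22210}$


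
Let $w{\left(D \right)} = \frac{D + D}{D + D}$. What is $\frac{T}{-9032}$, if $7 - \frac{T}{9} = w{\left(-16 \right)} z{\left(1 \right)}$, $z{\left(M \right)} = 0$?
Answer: $- \frac{63}{9032} \approx -0.0069752$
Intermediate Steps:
$w{\left(D \right)} = 1$ ($w{\left(D \right)} = \frac{2 D}{2 D} = 2 D \frac{1}{2 D} = 1$)
$T = 63$ ($T = 63 - 9 \cdot 1 \cdot 0 = 63 - 0 = 63 + 0 = 63$)
$\frac{T}{-9032} = \frac{63}{-9032} = 63 \left(- \frac{1}{9032}\right) = - \frac{63}{9032}$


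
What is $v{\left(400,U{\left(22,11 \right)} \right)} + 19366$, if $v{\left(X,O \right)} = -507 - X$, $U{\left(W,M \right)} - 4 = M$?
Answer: $18459$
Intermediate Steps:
$U{\left(W,M \right)} = 4 + M$
$v{\left(400,U{\left(22,11 \right)} \right)} + 19366 = \left(-507 - 400\right) + 19366 = -907 + 19366 = 18459$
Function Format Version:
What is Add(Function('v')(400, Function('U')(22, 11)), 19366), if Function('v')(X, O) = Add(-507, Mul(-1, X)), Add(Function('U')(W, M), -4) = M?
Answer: 18459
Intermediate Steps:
Function('U')(W, M) = Add(4, M)
Add(Function('v')(400, Function('U')(22, 11)), 19366) = Add(Add(-507, Mul(-1, 400)), 19366) = Add(Add(-507, -400), 19366) = Add(-907, 19366) = 18459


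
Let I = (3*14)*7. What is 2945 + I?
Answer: 3239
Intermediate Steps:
I = 294 (I = 42*7 = 294)
2945 + I = 2945 + 294 = 3239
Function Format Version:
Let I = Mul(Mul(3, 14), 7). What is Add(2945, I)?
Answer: 3239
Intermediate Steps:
I = 294 (I = Mul(42, 7) = 294)
Add(2945, I) = Add(2945, 294) = 3239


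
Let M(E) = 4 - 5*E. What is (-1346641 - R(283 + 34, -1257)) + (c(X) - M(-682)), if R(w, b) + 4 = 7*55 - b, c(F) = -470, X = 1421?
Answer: -1352163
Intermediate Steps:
R(w, b) = 381 - b (R(w, b) = -4 + (7*55 - b) = -4 + (385 - b) = 381 - b)
(-1346641 - R(283 + 34, -1257)) + (c(X) - M(-682)) = (-1346641 - (381 - 1*(-1257))) + (-470 - (4 - 5*(-682))) = (-1346641 - (381 + 1257)) + (-470 - (4 + 3410)) = (-1346641 - 1*1638) + (-470 - 1*3414) = (-1346641 - 1638) + (-470 - 3414) = -1348279 - 3884 = -1352163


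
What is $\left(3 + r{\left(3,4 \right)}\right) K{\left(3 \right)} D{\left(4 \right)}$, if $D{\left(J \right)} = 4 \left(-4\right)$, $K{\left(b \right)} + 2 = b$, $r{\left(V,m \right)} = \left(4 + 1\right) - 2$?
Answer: $-96$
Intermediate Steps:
$r{\left(V,m \right)} = 3$ ($r{\left(V,m \right)} = 5 - 2 = 3$)
$K{\left(b \right)} = -2 + b$
$D{\left(J \right)} = -16$
$\left(3 + r{\left(3,4 \right)}\right) K{\left(3 \right)} D{\left(4 \right)} = \left(3 + 3\right) \left(-2 + 3\right) \left(-16\right) = 6 \cdot 1 \left(-16\right) = 6 \left(-16\right) = -96$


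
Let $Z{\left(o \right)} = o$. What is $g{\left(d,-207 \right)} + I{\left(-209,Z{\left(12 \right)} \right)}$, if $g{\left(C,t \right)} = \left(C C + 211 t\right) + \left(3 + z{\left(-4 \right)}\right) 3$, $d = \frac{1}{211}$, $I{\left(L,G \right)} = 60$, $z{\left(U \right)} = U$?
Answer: $- \frac{1942006019}{44521} \approx -43620.0$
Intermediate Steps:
$d = \frac{1}{211} \approx 0.0047393$
$g{\left(C,t \right)} = -3 + C^{2} + 211 t$ ($g{\left(C,t \right)} = \left(C C + 211 t\right) + \left(3 - 4\right) 3 = \left(C^{2} + 211 t\right) - 3 = -3 + C^{2} + 211 t$)
$g{\left(d,-207 \right)} + I{\left(-209,Z{\left(12 \right)} \right)} = \left(-3 + \left(\frac{1}{211}\right)^{2} + 211 \left(-207\right)\right) + 60 = \left(-3 + \frac{1}{44521} - 43677\right) + 60 = - \frac{1944677279}{44521} + 60 = - \frac{1942006019}{44521}$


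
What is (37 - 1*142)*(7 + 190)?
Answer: -20685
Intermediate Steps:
(37 - 1*142)*(7 + 190) = (37 - 142)*197 = -105*197 = -20685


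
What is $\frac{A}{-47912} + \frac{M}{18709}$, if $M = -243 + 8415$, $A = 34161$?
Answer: $- \frac{4671345}{16912936} \approx -0.2762$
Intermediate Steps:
$M = 8172$
$\frac{A}{-47912} + \frac{M}{18709} = \frac{34161}{-47912} + \frac{8172}{18709} = 34161 \left(- \frac{1}{47912}\right) + 8172 \cdot \frac{1}{18709} = - \frac{34161}{47912} + \frac{8172}{18709} = - \frac{4671345}{16912936}$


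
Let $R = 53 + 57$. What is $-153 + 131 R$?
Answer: $14257$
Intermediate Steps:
$R = 110$
$-153 + 131 R = -153 + 131 \cdot 110 = -153 + 14410 = 14257$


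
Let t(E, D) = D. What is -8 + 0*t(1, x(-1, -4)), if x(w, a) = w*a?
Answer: -8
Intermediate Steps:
x(w, a) = a*w
-8 + 0*t(1, x(-1, -4)) = -8 + 0*(-4*(-1)) = -8 + 0*4 = -8 + 0 = -8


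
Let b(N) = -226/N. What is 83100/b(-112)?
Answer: 4653600/113 ≈ 41182.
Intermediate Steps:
83100/b(-112) = 83100/((-226/(-112))) = 83100/((-226*(-1/112))) = 83100/(113/56) = 83100*(56/113) = 4653600/113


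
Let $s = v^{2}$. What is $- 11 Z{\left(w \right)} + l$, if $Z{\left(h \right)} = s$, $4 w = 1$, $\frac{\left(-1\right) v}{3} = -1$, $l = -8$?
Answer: $-107$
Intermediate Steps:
$v = 3$ ($v = \left(-3\right) \left(-1\right) = 3$)
$w = \frac{1}{4}$ ($w = \frac{1}{4} \cdot 1 = \frac{1}{4} \approx 0.25$)
$s = 9$ ($s = 3^{2} = 9$)
$Z{\left(h \right)} = 9$
$- 11 Z{\left(w \right)} + l = \left(-11\right) 9 - 8 = -99 - 8 = -107$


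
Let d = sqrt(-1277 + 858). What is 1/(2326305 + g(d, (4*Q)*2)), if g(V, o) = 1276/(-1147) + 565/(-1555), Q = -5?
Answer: 356717/829832014238 ≈ 4.2987e-7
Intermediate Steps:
d = I*sqrt(419) (d = sqrt(-419) = I*sqrt(419) ≈ 20.469*I)
g(V, o) = -526447/356717 (g(V, o) = 1276*(-1/1147) + 565*(-1/1555) = -1276/1147 - 113/311 = -526447/356717)
1/(2326305 + g(d, (4*Q)*2)) = 1/(2326305 - 526447/356717) = 1/(829832014238/356717) = 356717/829832014238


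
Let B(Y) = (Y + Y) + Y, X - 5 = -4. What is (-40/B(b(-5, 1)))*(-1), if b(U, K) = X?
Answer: 40/3 ≈ 13.333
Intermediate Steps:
X = 1 (X = 5 - 4 = 1)
b(U, K) = 1
B(Y) = 3*Y (B(Y) = 2*Y + Y = 3*Y)
(-40/B(b(-5, 1)))*(-1) = (-40/(3*1))*(-1) = (-40/3)*(-1) = ((⅓)*(-40))*(-1) = -40/3*(-1) = 40/3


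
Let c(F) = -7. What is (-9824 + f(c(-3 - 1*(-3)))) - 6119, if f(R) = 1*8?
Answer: -15935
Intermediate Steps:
f(R) = 8
(-9824 + f(c(-3 - 1*(-3)))) - 6119 = (-9824 + 8) - 6119 = -9816 - 6119 = -15935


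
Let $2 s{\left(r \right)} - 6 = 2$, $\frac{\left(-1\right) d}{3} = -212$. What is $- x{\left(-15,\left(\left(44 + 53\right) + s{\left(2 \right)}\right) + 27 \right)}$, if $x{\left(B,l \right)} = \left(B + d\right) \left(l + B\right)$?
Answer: $-70173$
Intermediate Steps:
$d = 636$ ($d = \left(-3\right) \left(-212\right) = 636$)
$s{\left(r \right)} = 4$ ($s{\left(r \right)} = 3 + \frac{1}{2} \cdot 2 = 3 + 1 = 4$)
$x{\left(B,l \right)} = \left(636 + B\right) \left(B + l\right)$ ($x{\left(B,l \right)} = \left(B + 636\right) \left(l + B\right) = \left(636 + B\right) \left(B + l\right)$)
$- x{\left(-15,\left(\left(44 + 53\right) + s{\left(2 \right)}\right) + 27 \right)} = - (\left(-15\right)^{2} + 636 \left(-15\right) + 636 \left(\left(\left(44 + 53\right) + 4\right) + 27\right) - 15 \left(\left(\left(44 + 53\right) + 4\right) + 27\right)) = - (225 - 9540 + 636 \left(\left(97 + 4\right) + 27\right) - 15 \left(\left(97 + 4\right) + 27\right)) = - (225 - 9540 + 636 \left(101 + 27\right) - 15 \left(101 + 27\right)) = - (225 - 9540 + 636 \cdot 128 - 1920) = - (225 - 9540 + 81408 - 1920) = \left(-1\right) 70173 = -70173$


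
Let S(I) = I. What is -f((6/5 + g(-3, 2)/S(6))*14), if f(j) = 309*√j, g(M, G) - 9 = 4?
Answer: -103*√10605/5 ≈ -2121.4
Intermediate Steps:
g(M, G) = 13 (g(M, G) = 9 + 4 = 13)
-f((6/5 + g(-3, 2)/S(6))*14) = -309*√((6/5 + 13/6)*14) = -309*√((101/30)*14) = -309*√(707/15) = -309*√10605/15 = -103*√10605/5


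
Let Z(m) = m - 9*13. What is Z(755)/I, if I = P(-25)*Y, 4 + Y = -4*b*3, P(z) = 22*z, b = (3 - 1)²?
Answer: 29/1300 ≈ 0.022308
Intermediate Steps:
b = 4 (b = 2² = 4)
Z(m) = -117 + m (Z(m) = m - 117 = -117 + m)
Y = -52 (Y = -4 - 4*4*3 = -4 - 16*3 = -4 - 48 = -52)
I = 28600 (I = (22*(-25))*(-52) = -550*(-52) = 28600)
Z(755)/I = (-117 + 755)/28600 = 638*(1/28600) = 29/1300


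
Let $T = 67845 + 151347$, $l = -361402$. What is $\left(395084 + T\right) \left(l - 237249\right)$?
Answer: $-367736941676$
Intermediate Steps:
$T = 219192$
$\left(395084 + T\right) \left(l - 237249\right) = \left(395084 + 219192\right) \left(-361402 - 237249\right) = 614276 \left(-598651\right) = -367736941676$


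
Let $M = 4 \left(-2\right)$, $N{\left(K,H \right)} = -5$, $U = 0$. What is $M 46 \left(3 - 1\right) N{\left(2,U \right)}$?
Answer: $3680$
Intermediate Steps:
$M = -8$
$M 46 \left(3 - 1\right) N{\left(2,U \right)} = \left(-8\right) 46 \left(3 - 1\right) \left(-5\right) = - 368 \cdot 2 \left(-5\right) = \left(-368\right) \left(-10\right) = 3680$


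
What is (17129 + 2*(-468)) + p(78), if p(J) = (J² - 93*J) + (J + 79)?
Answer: 15180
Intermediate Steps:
p(J) = 79 + J² - 92*J (p(J) = (J² - 93*J) + (79 + J) = 79 + J² - 92*J)
(17129 + 2*(-468)) + p(78) = (17129 + 2*(-468)) + (79 + 78² - 92*78) = (17129 - 936) + (79 + 6084 - 7176) = 16193 - 1013 = 15180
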